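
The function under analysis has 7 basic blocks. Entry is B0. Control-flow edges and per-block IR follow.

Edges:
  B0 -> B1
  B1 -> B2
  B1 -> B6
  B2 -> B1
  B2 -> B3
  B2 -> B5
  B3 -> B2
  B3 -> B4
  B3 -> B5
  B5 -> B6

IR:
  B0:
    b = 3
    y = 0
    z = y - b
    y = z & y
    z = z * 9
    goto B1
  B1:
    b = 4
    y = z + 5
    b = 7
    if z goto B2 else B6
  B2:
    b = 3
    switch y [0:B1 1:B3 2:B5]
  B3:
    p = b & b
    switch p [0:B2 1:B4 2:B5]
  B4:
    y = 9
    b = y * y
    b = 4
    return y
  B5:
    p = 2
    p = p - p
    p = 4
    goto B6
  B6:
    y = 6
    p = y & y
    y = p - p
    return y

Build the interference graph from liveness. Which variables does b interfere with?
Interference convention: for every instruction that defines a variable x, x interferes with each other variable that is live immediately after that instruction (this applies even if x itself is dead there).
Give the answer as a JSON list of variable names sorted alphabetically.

def/use:
  B0: def={b,y,z} ue=∅
  B1: def={b,y} ue={z}
  B2: def={b} ue={y}
  B3: def={p} ue={b}
  B4: def={b,y} ue=∅
  B5: def={p} ue=∅
  B6: def={p,y} ue=∅

Live sets:
  B0: in=∅ out={z}
  B1: in={z} out={y,z}
  B2: in={y,z} out={b,y,z}
  B3: in={b,y,z} out={y,z}
  B4: in=∅ out=∅
  B5: in=∅ out=∅
  B6: in=∅ out=∅

Conflict graph:
  b — {y,z}
  p — {y,z}
  y — {b,p,z}
  z — {b,p,y}

N(b) = ["y", "z"]

Answer: ["y", "z"]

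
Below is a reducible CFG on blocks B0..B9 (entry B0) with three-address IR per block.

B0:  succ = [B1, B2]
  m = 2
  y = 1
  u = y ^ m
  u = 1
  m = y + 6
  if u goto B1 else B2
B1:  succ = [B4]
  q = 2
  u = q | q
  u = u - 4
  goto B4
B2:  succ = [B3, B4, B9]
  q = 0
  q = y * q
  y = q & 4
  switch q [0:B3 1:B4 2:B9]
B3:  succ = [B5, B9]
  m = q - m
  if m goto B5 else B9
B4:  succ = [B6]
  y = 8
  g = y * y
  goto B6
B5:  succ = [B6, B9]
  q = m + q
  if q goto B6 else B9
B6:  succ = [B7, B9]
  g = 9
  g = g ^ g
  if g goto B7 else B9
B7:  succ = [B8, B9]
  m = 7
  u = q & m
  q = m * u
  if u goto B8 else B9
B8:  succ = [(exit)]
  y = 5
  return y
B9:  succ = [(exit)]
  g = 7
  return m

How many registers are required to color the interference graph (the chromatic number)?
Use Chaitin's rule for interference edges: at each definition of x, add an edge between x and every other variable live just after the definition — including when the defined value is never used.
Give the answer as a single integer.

def/use:
  B0: def={m,u,y} ue=∅
  B1: def={q,u} ue=∅
  B2: def={q,y} ue={y}
  B3: def={m} ue={m,q}
  B4: def={g,y} ue=∅
  B5: def={q} ue={m,q}
  B6: def={g} ue=∅
  B7: def={m,q,u} ue={q}
  B8: def={y} ue=∅
  B9: def={g} ue={m}

Liveness:
  B0: in=∅ out={m,y}
  B1: in={m} out={m,q}
  B2: in={m,y} out={m,q}
  B3: in={m,q} out={m,q}
  B4: in={m,q} out={m,q}
  B5: in={m,q} out={m,q}
  B6: in={m,q} out={m,q}
  B7: in={q} out={m}
  B8: in=∅ out=∅
  B9: in={m} out=∅

Conflict graph:
  g: {m,q}
  m: {g,q,u,y}
  q: {g,m,u,y}
  u: {m,q,y}
  y: {m,q,u}

Registers:
  clique {m,q,u,y} ⇒ need ≥ 4
  assign g→c2 m→c0 q→c1 u→c2 y→c3 — no edge inside a register ⇒ χ ≤ 4
  χ = 4

Answer: 4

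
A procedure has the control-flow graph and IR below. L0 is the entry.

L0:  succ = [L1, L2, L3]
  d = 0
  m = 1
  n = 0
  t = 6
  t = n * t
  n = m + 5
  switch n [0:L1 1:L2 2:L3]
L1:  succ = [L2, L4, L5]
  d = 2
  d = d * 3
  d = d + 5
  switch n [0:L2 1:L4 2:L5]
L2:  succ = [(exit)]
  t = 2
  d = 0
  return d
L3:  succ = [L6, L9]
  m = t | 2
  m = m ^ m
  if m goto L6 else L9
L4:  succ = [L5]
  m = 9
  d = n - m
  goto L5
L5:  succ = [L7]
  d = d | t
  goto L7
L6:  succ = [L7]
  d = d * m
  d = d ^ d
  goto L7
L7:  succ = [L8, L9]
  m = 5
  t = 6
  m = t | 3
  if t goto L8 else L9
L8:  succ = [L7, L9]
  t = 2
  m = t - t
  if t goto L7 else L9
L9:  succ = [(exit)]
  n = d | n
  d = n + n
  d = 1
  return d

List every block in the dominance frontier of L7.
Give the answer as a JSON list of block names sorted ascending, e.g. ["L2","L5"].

idom tree: L1←L0 L2←L0 L3←L0 L4←L1 L5←L1 L6←L3 L7←L0 L8←L7 L9←L0
Dom at joins:
  L2: preds {L0,L1}: {L0} ∩ {L0,L1} = {L0}; idom=L0
  L5: preds {L1,L4}: {L0,L1} ∩ {L0,L1,L4} = {L0,L1}; idom=L1
  L7: preds {L5,L6,L8}: {L0,L1,L5} ∩ {L0,L3,L6} ∩ {L0,L7,L8} = {L0}; idom=L0
  L9: preds {L3,L7,L8}: {L0,L3} ∩ {L0,L7} ∩ {L0,L7,L8} = {L0}; idom=L0

DF walk-up:
  join L2 pred L0: · stop@L0
  join L2 pred L1: L1 stop@L0
  join L5 pred L1: · stop@L1
  join L5 pred L4: L4 stop@L1
  join L7 pred L5: L5→L1 stop@L0
  join L7 pred L6: L6→L3 stop@L0
  join L7 pred L8: L8→L7 stop@L0
  join L9 pred L3: L3 stop@L0
  join L9 pred L7: L7 stop@L0
  join L9 pred L8: L8→L7 stop@L0
  DF(L0)=∅
  DF(L1)={L2,L7}
  DF(L2)=∅
  DF(L3)={L7,L9}
  DF(L4)={L5}
  DF(L5)={L7}
  DF(L6)={L7}
  DF(L7)={L7,L9}
  DF(L8)={L7,L9}
  DF(L9)=∅

DF(L7) = ["L7", "L9"]

Answer: ["L7", "L9"]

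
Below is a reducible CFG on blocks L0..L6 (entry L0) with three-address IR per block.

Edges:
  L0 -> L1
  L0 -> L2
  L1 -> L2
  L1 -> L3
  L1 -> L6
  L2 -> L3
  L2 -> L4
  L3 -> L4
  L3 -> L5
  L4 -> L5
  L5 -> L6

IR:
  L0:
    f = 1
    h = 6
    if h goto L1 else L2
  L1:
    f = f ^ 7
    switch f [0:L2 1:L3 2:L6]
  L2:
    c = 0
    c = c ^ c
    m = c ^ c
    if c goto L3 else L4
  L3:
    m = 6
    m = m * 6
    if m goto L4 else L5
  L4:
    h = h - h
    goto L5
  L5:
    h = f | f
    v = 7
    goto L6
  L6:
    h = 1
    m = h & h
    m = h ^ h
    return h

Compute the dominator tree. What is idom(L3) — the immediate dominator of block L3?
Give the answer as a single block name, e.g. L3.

Answer: L0

Derivation:
idom tree: L1←L0 L2←L0 L3←L0 L4←L0 L5←L0 L6←L0
Dom at joins:
  L2: preds {L0,L1}: {L0} ∩ {L0,L1} = {L0}; idom=L0
  L3: preds {L1,L2}: {L0,L1} ∩ {L0,L2} = {L0}; idom=L0
  L4: preds {L2,L3}: {L0,L2} ∩ {L0,L3} = {L0}; idom=L0
  L5: preds {L3,L4}: {L0,L3} ∩ {L0,L4} = {L0}; idom=L0
  L6: preds {L1,L5}: {L0,L1} ∩ {L0,L5} = {L0}; idom=L0

idom(L3) = L0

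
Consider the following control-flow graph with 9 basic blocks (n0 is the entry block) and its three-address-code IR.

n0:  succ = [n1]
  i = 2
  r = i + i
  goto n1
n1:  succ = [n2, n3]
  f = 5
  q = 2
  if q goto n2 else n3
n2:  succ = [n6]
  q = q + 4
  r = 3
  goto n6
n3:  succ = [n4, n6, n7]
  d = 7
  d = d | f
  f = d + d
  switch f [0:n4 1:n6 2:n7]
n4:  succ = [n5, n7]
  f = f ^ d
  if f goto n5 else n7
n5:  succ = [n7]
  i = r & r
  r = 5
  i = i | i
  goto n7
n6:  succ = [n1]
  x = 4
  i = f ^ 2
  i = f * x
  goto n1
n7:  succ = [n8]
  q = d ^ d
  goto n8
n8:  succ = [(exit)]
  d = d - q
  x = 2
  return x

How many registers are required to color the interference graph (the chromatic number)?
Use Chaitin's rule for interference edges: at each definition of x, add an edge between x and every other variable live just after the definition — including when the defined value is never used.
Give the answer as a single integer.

Answer: 4

Analysis:
Per-block:
  n0: {i,r} / ∅
  n1: {f,q} / ∅
  n2: {q,r} / {q}
  n3: {d,f} / {f}
  n4: {f} / {d,f}
  n5: {i,r} / {r}
  n6: {i,x} / {f}
  n7: {q} / {d}
  n8: {d,x} / {d,q}

Live sets:
  n0: in=∅ out={r}
  n1: in={r} out={f,q,r}
  n2: in={f,q} out={f,r}
  n3: in={f,r} out={d,f,r}
  n4: in={d,f,r} out={d,r}
  n5: in={d,r} out={d}
  n6: in={f,r} out={r}
  n7: in={d} out={d,q}
  n8: in={d,q} out=∅

Interference:
  d↔{f,i,q,r}
  f↔{d,i,q,r,x}
  i↔{d,f,r,x}
  q↔{d,f,r}
  r↔{d,f,i,q,x}
  x↔{f,i,r}

Colouring:
  clique {d,f,i,r} ⇒ need ≥ 4
  4-colouring: r0={f}  r1={r}  r2={d,x}  r3={i,q}
  χ = 4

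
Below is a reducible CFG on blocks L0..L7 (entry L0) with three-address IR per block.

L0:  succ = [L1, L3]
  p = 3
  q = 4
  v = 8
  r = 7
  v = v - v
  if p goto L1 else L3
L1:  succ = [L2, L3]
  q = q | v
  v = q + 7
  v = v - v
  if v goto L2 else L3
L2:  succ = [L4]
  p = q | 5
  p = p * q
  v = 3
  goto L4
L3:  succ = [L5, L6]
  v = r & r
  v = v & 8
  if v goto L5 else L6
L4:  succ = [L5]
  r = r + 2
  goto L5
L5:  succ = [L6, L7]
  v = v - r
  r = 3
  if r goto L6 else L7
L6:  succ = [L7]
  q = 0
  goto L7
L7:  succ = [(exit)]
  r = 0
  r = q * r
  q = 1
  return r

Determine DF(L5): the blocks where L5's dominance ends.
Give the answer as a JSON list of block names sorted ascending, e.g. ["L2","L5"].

idom tree: L1←L0 L2←L1 L3←L0 L4←L2 L5←L0 L6←L0 L7←L0
Dom at joins:
  L3: preds {L0,L1}: {L0} ∩ {L0,L1} = {L0}; idom=L0
  L5: preds {L3,L4}: {L0,L3} ∩ {L0,L1,L2,L4} = {L0}; idom=L0
  L6: preds {L3,L5}: {L0,L3} ∩ {L0,L5} = {L0}; idom=L0
  L7: preds {L5,L6}: {L0,L5} ∩ {L0,L6} = {L0}; idom=L0

Frontier:
  join L3 pred L0: · stop@L0
  join L3 pred L1: L1 stop@L0
  join L5 pred L3: L3 stop@L0
  join L5 pred L4: L4→L2→L1 stop@L0
  join L6 pred L3: L3 stop@L0
  join L6 pred L5: L5 stop@L0
  join L7 pred L5: L5 stop@L0
  join L7 pred L6: L6 stop@L0
  DF(L0)=∅
  DF(L1)={L3,L5}
  DF(L2)={L5}
  DF(L3)={L5,L6}
  DF(L4)={L5}
  DF(L5)={L6,L7}
  DF(L6)={L7}
  DF(L7)=∅

DF(L5) = ["L6", "L7"]

Answer: ["L6", "L7"]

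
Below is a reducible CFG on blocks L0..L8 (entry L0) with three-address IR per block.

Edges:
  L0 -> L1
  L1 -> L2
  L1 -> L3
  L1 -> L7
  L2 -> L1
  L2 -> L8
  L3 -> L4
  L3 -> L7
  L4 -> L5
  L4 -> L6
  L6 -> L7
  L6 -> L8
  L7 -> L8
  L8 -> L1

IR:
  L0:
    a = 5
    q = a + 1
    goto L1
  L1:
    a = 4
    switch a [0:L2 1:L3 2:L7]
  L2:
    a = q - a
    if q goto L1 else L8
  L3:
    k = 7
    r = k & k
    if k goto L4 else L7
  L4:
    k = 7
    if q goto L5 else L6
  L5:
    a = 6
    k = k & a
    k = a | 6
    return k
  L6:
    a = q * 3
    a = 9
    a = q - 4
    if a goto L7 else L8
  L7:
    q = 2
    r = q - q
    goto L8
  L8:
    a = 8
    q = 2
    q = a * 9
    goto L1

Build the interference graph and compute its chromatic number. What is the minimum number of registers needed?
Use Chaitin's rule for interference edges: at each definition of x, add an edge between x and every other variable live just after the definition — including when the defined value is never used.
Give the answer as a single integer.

Per-block:
  L0: {a,q} / ∅
  L1: {a} / ∅
  L2: {a} / {a,q}
  L3: {k,r} / ∅
  L4: {k} / {q}
  L5: {a,k} / {k}
  L6: {a} / {q}
  L7: {q,r} / ∅
  L8: {a,q} / ∅

Liveness:
  L0 li=∅ lo={q}
  L1 li={q} lo={a,q}
  L2 li={a,q} lo={q}
  L3 li={q} lo={q}
  L4 li={q} lo={k,q}
  L5 li={k} lo=∅
  L6 li={q} lo=∅
  L7 li=∅ lo=∅
  L8 li=∅ lo={q}

Conflict graph:
  a↔{k,q}
  k↔{a,q,r}
  q↔{a,k,r}
  r↔{k,q}

Registers:
  {a,k,q} pairwise interfere (3-clique) ⇒ χ ≥ 3
  3-colouring: c0={k}  c1={q}  c2={a,r}
  χ = 3

Answer: 3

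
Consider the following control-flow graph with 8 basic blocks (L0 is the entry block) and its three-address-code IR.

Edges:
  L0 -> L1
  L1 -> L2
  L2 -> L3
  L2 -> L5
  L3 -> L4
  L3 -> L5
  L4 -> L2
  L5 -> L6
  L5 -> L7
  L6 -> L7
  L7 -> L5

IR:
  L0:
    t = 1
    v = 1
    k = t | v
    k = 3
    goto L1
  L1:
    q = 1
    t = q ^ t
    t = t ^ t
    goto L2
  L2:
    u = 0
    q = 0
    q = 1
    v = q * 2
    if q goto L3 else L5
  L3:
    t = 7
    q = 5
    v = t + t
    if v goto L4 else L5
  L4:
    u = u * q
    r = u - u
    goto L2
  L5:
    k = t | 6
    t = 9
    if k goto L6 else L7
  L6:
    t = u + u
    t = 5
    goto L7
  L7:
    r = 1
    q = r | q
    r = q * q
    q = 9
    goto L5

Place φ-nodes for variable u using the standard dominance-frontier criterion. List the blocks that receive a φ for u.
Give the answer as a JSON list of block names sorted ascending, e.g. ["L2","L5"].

Answer: ["L2"]

Derivation:
idom tree: L1←L0 L2←L1 L3←L2 L4←L3 L5←L2 L6←L5 L7←L5
Join-block Dom:
  L2: preds {L1,L4}: {L0,L1} ∩ {L0,L1,L2,L3,L4} = {L0,L1}; idom=L1
  L5: preds {L2,L3,L7}: {L0,L1,L2} ∩ {L0,L1,L2,L3} ∩ {L0,L1,L2,L5,L7} = {L0,L1,L2}; idom=L2
  L7: preds {L5,L6}: {L0,L1,L2,L5} ∩ {L0,L1,L2,L5,L6} = {L0,L1,L2,L5}; idom=L5

DF derivation:
  L2←L1: walk · to L1
  L2←L4: walk L4→L3→L2 to L1
  L5←L2: walk · to L2
  L5←L3: walk L3 to L2
  L5←L7: walk L7→L5 to L2
  L7←L5: walk · to L5
  L7←L6: walk L6 to L5
  L0: DF=∅
  L1: DF=∅
  L2: DF={L2}
  L3: DF={L2,L5}
  L4: DF={L2}
  L5: DF={L5}
  L6: DF={L7}
  L7: DF={L5}

φ for u: defs {L2,L4}
  DF⁺ = {L2}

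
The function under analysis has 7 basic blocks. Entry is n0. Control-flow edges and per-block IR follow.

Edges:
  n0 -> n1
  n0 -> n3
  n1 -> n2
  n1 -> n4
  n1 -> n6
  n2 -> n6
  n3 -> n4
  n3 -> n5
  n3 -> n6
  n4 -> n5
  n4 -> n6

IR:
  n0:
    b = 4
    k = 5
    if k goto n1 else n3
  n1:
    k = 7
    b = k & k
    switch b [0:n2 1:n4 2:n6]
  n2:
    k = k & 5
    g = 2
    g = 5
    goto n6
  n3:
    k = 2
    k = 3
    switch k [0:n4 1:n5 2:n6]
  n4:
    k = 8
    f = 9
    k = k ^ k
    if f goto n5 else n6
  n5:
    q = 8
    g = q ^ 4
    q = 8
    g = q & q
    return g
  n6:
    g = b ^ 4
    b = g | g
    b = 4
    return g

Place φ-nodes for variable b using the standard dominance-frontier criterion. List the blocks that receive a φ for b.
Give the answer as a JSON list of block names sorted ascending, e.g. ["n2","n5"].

Answer: ["n4", "n5", "n6"]

Derivation:
idom tree: n1←n0 n2←n1 n3←n0 n4←n0 n5←n0 n6←n0
Dom∩ at merges:
  n4: preds {n1,n3}: {n0,n1} ∩ {n0,n3} = {n0}; idom=n0
  n5: preds {n3,n4}: {n0,n3} ∩ {n0,n4} = {n0}; idom=n0
  n6: preds {n1,n2,n3,n4}: {n0,n1} ∩ {n0,n1,n2} ∩ {n0,n3} ∩ {n0,n4} = {n0}; idom=n0

DF walk-up:
  n4←n1: walk n1 to n0
  n4←n3: walk n3 to n0
  n5←n3: walk n3 to n0
  n5←n4: walk n4 to n0
  n6←n1: walk n1 to n0
  n6←n2: walk n2→n1 to n0
  n6←n3: walk n3 to n0
  n6←n4: walk n4 to n0
  n0 → ∅
  n1 → {n4,n6}
  n2 → {n6}
  n3 → {n4,n5,n6}
  n4 → {n5,n6}
  n5 → ∅
  n6 → ∅

φ for b: defs {n0,n1,n6}
  DF⁺ = {n4,n5,n6}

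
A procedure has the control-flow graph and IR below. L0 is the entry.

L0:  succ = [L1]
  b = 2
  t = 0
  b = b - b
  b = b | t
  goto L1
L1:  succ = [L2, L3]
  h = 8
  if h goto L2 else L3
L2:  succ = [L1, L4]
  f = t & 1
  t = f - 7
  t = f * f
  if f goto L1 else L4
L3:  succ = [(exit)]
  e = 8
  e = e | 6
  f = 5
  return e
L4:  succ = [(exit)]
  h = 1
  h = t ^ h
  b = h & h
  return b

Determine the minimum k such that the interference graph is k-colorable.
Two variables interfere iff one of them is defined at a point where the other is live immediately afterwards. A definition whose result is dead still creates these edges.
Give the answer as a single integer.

Answer: 2

Derivation:
Per-block:
  L0: {b,t} / ∅
  L1: {h} / ∅
  L2: {f,t} / {t}
  L3: {e,f} / ∅
  L4: {b,h} / {t}

Live sets:
  L0: in=∅ out={t}
  L1: in={t} out={t}
  L2: in={t} out={t}
  L3: in=∅ out=∅
  L4: in={t} out=∅

Interference:
  b: {t}
  e: {f}
  f: {e,t}
  h: {t}
  t: {b,f,h}

Colouring:
  {b,t} pairwise interfere (2-clique) ⇒ χ ≥ 2
  2-colouring: c0={e,t}  c1={b,f,h}
  χ = 2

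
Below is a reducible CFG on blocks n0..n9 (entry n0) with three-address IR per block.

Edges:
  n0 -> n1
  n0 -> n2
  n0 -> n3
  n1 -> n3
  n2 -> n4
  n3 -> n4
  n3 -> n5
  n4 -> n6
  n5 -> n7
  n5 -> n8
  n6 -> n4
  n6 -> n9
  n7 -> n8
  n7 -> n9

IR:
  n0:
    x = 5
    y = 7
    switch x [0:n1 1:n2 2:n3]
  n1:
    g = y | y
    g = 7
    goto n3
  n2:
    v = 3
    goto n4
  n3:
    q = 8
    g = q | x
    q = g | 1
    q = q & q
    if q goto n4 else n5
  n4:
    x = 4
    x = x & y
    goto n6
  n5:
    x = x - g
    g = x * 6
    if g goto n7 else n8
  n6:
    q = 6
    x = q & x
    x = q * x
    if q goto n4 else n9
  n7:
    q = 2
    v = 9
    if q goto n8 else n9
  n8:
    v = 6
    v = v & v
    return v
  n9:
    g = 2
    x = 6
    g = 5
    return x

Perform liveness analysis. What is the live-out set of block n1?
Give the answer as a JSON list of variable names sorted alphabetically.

Per-block:
  n0 def {x,y} use ∅
  n1 def {g} use {y}
  n2 def {v} use ∅
  n3 def {g,q} use {x}
  n4 def {x} use {y}
  n5 def {g,x} use {g,x}
  n6 def {q,x} use {x}
  n7 def {q,v} use ∅
  n8 def {v} use ∅
  n9 def {g,x} use ∅

Backward fixpoint:
  n0 li=∅ lo={x,y}
  n1 li={x,y} lo={x,y}
  n2 li={y} lo={y}
  n3 li={x,y} lo={g,x,y}
  n4 li={y} lo={x,y}
  n5 li={g,x} lo=∅
  n6 li={x,y} lo={y}
  n7 li=∅ lo=∅
  n8 li=∅ lo=∅
  n9 li=∅ lo=∅

live-out(n1) = ["x", "y"]

Answer: ["x", "y"]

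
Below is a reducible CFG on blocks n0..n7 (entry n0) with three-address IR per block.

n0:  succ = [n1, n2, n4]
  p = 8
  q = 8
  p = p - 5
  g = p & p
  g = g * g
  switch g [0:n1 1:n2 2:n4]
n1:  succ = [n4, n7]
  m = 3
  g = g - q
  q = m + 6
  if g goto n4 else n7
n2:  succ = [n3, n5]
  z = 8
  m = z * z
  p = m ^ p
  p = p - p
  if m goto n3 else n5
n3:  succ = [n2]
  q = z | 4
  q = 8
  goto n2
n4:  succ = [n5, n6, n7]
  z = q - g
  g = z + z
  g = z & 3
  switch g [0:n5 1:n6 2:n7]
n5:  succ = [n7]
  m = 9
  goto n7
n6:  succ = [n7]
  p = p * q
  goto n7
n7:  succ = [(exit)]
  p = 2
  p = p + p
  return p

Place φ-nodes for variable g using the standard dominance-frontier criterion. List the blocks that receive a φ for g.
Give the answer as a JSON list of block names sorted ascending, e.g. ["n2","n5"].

idom tree: n1←n0 n2←n0 n3←n2 n4←n0 n5←n0 n6←n4 n7←n0
Dom∩ at merges:
  n2: preds {n0,n3}: {n0} ∩ {n0,n2,n3} = {n0}; idom=n0
  n4: preds {n0,n1}: {n0} ∩ {n0,n1} = {n0}; idom=n0
  n5: preds {n2,n4}: {n0,n2} ∩ {n0,n4} = {n0}; idom=n0
  n7: preds {n1,n4,n5,n6}: {n0,n1} ∩ {n0,n4} ∩ {n0,n5} ∩ {n0,n4,n6} = {n0}; idom=n0

DF derivation:
  n2←n0: walk · to n0
  n2←n3: walk n3→n2 to n0
  n4←n0: walk · to n0
  n4←n1: walk n1 to n0
  n5←n2: walk n2 to n0
  n5←n4: walk n4 to n0
  n7←n1: walk n1 to n0
  n7←n4: walk n4 to n0
  n7←n5: walk n5 to n0
  n7←n6: walk n6→n4 to n0
  n0 → ∅
  n1 → {n4,n7}
  n2 → {n2,n5}
  n3 → {n2}
  n4 → {n5,n7}
  n5 → {n7}
  n6 → {n7}
  n7 → ∅

φ for g: defs {n0,n1,n4}
  DF⁺ = {n4,n5,n7}

Answer: ["n4", "n5", "n7"]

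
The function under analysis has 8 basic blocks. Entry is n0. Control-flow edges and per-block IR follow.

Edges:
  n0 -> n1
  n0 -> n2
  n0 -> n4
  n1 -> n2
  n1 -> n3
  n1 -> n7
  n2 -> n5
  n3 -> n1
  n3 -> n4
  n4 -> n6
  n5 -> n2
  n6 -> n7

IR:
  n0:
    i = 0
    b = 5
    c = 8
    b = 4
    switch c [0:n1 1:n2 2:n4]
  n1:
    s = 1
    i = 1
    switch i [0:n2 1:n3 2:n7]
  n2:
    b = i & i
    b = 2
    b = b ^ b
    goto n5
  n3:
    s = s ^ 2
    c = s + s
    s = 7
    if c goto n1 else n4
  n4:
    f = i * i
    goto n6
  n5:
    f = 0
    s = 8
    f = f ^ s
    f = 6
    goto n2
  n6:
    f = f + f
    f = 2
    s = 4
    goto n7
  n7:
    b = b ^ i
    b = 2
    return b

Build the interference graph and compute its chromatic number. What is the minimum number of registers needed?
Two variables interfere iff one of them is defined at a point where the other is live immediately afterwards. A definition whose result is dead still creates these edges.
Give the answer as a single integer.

Per-block:
  n0: def={b,c,i} ue=∅
  n1: def={i,s} ue=∅
  n2: def={b} ue={i}
  n3: def={c,s} ue={s}
  n4: def={f} ue={i}
  n5: def={f,s} ue=∅
  n6: def={f,s} ue={f}
  n7: def={b} ue={b,i}

Liveness:
  n0 li=∅ lo={b,i}
  n1 li={b} lo={b,i,s}
  n2 li={i} lo={i}
  n3 li={b,i,s} lo={b,i}
  n4 li={b,i} lo={b,f,i}
  n5 li={i} lo={i}
  n6 li={b,f,i} lo={b,i}
  n7 li={b,i} lo=∅

Interference:
  b↔{c,f,i,s}
  c↔{b,i,s}
  f↔{b,i,s}
  i↔{b,c,f,s}
  s↔{b,c,f,i}

Chromatic number:
  {b,c,i,s} pairwise interfere (4-clique) ⇒ χ ≥ 4
  assign b→R0 c→R3 f→R3 i→R1 s→R2 — no edge inside a register ⇒ χ ≤ 4
  χ = 4

Answer: 4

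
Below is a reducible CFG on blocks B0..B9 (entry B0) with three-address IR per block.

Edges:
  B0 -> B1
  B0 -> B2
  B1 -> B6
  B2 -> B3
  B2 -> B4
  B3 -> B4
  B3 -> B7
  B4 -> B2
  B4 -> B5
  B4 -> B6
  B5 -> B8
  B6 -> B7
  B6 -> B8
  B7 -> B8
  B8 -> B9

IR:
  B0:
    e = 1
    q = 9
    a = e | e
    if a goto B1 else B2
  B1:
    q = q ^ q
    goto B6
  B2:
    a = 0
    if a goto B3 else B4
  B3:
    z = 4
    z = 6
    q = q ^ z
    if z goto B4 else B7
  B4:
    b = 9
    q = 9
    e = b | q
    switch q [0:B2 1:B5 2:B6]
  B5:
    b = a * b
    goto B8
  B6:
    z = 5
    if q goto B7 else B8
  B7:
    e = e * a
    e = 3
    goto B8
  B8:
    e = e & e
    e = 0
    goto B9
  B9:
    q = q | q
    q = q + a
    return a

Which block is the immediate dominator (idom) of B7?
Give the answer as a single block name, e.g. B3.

Answer: B0

Derivation:
idom tree: B1←B0 B2←B0 B3←B2 B4←B2 B5←B4 B6←B0 B7←B0 B8←B0 B9←B8
Dom∩ at merges:
  B2: preds {B0,B4}: {B0} ∩ {B0,B2,B4} = {B0}; idom=B0
  B4: preds {B2,B3}: {B0,B2} ∩ {B0,B2,B3} = {B0,B2}; idom=B2
  B6: preds {B1,B4}: {B0,B1} ∩ {B0,B2,B4} = {B0}; idom=B0
  B7: preds {B3,B6}: {B0,B2,B3} ∩ {B0,B6} = {B0}; idom=B0
  B8: preds {B5,B6,B7}: {B0,B2,B4,B5} ∩ {B0,B6} ∩ {B0,B7} = {B0}; idom=B0

idom(B7) = B0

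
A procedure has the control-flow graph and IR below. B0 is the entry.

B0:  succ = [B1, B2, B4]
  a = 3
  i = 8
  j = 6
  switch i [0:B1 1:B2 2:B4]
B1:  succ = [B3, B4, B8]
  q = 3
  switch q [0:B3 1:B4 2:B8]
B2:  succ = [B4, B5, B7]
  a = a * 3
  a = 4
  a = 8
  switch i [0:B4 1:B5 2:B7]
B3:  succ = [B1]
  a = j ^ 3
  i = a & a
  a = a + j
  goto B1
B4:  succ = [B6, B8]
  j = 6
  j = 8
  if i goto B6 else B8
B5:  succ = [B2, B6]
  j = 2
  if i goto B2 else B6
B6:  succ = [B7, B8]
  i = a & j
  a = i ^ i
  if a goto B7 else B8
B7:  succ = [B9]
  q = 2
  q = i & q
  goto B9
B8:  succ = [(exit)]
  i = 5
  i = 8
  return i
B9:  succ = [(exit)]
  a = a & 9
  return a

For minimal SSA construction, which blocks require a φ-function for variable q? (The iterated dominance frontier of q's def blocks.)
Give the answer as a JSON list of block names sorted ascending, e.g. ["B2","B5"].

Answer: ["B1", "B4", "B6", "B7", "B8"]

Analysis:
idom tree: B1←B0 B2←B0 B3←B1 B4←B0 B5←B2 B6←B0 B7←B0 B8←B0 B9←B7
Dom∩ at merges:
  B1: preds {B0,B3}: {B0} ∩ {B0,B1,B3} = {B0}; idom=B0
  B2: preds {B0,B5}: {B0} ∩ {B0,B2,B5} = {B0}; idom=B0
  B4: preds {B0,B1,B2}: {B0} ∩ {B0,B1} ∩ {B0,B2} = {B0}; idom=B0
  B6: preds {B4,B5}: {B0,B4} ∩ {B0,B2,B5} = {B0}; idom=B0
  B7: preds {B2,B6}: {B0,B2} ∩ {B0,B6} = {B0}; idom=B0
  B8: preds {B1,B4,B6}: {B0,B1} ∩ {B0,B4} ∩ {B0,B6} = {B0}; idom=B0

Frontier:
  B1←B0: walk · to B0
  B1←B3: walk B3→B1 to B0
  B2←B0: walk · to B0
  B2←B5: walk B5→B2 to B0
  B4←B0: walk · to B0
  B4←B1: walk B1 to B0
  B4←B2: walk B2 to B0
  B6←B4: walk B4 to B0
  B6←B5: walk B5→B2 to B0
  B7←B2: walk B2 to B0
  B7←B6: walk B6 to B0
  B8←B1: walk B1 to B0
  B8←B4: walk B4 to B0
  B8←B6: walk B6 to B0
  B0: DF=∅
  B1: DF={B1,B4,B8}
  B2: DF={B2,B4,B6,B7}
  B3: DF={B1}
  B4: DF={B6,B8}
  B5: DF={B2,B6}
  B6: DF={B7,B8}
  B7: DF=∅
  B8: DF=∅
  B9: DF=∅

φ for q: defs {B1,B7}
  DF⁺ = {B1,B4,B6,B7,B8}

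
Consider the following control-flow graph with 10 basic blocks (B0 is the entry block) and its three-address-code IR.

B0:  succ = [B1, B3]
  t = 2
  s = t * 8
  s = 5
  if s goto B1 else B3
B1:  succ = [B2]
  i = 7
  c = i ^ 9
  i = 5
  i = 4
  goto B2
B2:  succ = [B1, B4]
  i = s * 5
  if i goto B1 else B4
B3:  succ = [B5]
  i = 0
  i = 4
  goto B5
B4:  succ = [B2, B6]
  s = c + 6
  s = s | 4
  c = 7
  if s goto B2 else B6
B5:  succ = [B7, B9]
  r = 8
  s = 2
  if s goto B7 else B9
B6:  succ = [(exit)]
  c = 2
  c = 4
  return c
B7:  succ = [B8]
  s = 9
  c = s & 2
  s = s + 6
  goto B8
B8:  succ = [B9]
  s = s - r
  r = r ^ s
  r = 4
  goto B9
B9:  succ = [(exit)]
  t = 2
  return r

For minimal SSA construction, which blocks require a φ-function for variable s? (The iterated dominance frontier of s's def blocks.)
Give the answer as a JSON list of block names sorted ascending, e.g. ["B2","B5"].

Answer: ["B1", "B2", "B9"]

Derivation:
idom tree: B1←B0 B2←B1 B3←B0 B4←B2 B5←B3 B6←B4 B7←B5 B8←B7 B9←B5
Dom∩ at merges:
  B1: preds {B0,B2}: {B0} ∩ {B0,B1,B2} = {B0}; idom=B0
  B2: preds {B1,B4}: {B0,B1} ∩ {B0,B1,B2,B4} = {B0,B1}; idom=B1
  B9: preds {B5,B8}: {B0,B3,B5} ∩ {B0,B3,B5,B7,B8} = {B0,B3,B5}; idom=B5

DF derivation:
  join B1 pred B0: · stop@B0
  join B1 pred B2: B2→B1 stop@B0
  join B2 pred B1: · stop@B1
  join B2 pred B4: B4→B2 stop@B1
  join B9 pred B5: · stop@B5
  join B9 pred B8: B8→B7 stop@B5
  B0 → ∅
  B1 → {B1}
  B2 → {B1,B2}
  B3 → ∅
  B4 → {B2}
  B5 → ∅
  B6 → ∅
  B7 → {B9}
  B8 → {B9}
  B9 → ∅

φ for s: defs {B0,B4,B5,B7,B8}
  DF⁺ = {B1,B2,B9}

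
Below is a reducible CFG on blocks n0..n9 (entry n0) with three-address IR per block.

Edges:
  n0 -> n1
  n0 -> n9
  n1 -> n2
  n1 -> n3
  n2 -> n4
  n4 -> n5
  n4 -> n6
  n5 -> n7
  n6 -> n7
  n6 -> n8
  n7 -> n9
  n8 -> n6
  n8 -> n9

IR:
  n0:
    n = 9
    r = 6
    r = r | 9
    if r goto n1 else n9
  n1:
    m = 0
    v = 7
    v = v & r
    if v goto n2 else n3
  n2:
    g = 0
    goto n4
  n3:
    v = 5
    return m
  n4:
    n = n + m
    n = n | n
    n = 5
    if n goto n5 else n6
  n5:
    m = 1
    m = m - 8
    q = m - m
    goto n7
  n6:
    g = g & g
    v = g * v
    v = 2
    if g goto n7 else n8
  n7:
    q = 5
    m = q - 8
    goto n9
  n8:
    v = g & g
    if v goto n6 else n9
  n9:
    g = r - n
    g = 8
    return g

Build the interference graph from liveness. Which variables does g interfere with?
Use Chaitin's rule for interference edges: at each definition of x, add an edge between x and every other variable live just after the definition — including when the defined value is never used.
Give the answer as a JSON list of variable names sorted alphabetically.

Per-block:
  n0: def={n,r} ue=∅
  n1: def={m,v} ue={r}
  n2: def={g} ue=∅
  n3: def={v} ue={m}
  n4: def={n} ue={m,n}
  n5: def={m,q} ue=∅
  n6: def={g,v} ue={g,v}
  n7: def={m,q} ue=∅
  n8: def={v} ue={g}
  n9: def={g} ue={n,r}

Live sets:
  n0: in=∅ out={n,r}
  n1: in={n,r} out={m,n,r,v}
  n2: in={m,n,r,v} out={g,m,n,r,v}
  n3: in={m} out=∅
  n4: in={g,m,n,r,v} out={g,n,r,v}
  n5: in={n,r} out={n,r}
  n6: in={g,n,r,v} out={g,n,r}
  n7: in={n,r} out={n,r}
  n8: in={g,n,r} out={g,n,r,v}
  n9: in={n,r} out=∅

Conflict graph:
  g↔{m,n,r,v}
  m↔{g,n,r,v}
  n↔{g,m,q,r,v}
  q↔{n,r}
  r↔{g,m,n,q,v}
  v↔{g,m,n,r}

N(g) = ["m", "n", "r", "v"]

Answer: ["m", "n", "r", "v"]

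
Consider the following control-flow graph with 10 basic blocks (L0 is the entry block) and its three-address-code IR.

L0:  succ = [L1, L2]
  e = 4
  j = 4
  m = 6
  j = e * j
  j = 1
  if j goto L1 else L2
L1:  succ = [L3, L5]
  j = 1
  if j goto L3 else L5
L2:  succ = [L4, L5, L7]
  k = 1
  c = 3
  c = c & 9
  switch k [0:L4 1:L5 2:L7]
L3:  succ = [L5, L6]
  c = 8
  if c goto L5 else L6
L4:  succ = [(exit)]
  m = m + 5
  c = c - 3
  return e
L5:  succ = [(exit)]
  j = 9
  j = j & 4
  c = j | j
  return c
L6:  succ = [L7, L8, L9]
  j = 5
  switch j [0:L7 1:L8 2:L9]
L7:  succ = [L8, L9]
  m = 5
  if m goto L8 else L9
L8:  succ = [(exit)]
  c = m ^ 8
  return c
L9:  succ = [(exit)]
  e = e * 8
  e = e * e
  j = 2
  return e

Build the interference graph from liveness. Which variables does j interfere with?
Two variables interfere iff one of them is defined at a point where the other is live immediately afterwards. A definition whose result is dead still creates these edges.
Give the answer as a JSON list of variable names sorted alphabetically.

Answer: ["e", "m"]

Analysis:
Per-block:
  L0: def={e,j,m} ue=∅
  L1: def={j} ue=∅
  L2: def={c,k} ue=∅
  L3: def={c} ue=∅
  L4: def={c,m} ue={c,e,m}
  L5: def={c,j} ue=∅
  L6: def={j} ue=∅
  L7: def={m} ue=∅
  L8: def={c} ue={m}
  L9: def={e,j} ue={e}

Backward fixpoint:
  L0: in=∅ out={e,m}
  L1: in={e,m} out={e,m}
  L2: in={e,m} out={c,e,m}
  L3: in={e,m} out={e,m}
  L4: in={c,e,m} out=∅
  L5: in=∅ out=∅
  L6: in={e,m} out={e,m}
  L7: in={e} out={e,m}
  L8: in={m} out=∅
  L9: in={e} out=∅

Conflict graph:
  c↔{e,k,m}
  e↔{c,j,k,m}
  j↔{e,m}
  k↔{c,e,m}
  m↔{c,e,j,k}

N(j) = ["e", "m"]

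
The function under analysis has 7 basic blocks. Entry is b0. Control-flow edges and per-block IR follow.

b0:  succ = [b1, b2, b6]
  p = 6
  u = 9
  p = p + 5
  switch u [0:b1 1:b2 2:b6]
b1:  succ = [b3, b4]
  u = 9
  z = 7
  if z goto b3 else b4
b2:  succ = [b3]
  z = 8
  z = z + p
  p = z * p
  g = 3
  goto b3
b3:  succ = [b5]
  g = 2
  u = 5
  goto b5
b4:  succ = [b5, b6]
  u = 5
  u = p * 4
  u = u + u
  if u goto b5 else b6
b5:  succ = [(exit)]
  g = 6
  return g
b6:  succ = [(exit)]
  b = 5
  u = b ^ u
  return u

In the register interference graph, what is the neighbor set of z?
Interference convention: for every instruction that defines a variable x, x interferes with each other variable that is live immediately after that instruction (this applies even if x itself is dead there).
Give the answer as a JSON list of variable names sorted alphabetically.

def/use:
  b0: def={p,u} ue=∅
  b1: def={u,z} ue=∅
  b2: def={g,p,z} ue={p}
  b3: def={g,u} ue=∅
  b4: def={u} ue={p}
  b5: def={g} ue=∅
  b6: def={b,u} ue={u}

Live sets:
  live b0: ∅→{p,u}
  live b1: {p}→{p}
  live b2: {p}→∅
  live b3: ∅→∅
  live b4: {p}→{u}
  live b5: ∅→∅
  live b6: {u}→∅

Interference:
  b — {u}
  g — ∅
  p — {u,z}
  u — {b,p}
  z — {p}

N(z) = ["p"]

Answer: ["p"]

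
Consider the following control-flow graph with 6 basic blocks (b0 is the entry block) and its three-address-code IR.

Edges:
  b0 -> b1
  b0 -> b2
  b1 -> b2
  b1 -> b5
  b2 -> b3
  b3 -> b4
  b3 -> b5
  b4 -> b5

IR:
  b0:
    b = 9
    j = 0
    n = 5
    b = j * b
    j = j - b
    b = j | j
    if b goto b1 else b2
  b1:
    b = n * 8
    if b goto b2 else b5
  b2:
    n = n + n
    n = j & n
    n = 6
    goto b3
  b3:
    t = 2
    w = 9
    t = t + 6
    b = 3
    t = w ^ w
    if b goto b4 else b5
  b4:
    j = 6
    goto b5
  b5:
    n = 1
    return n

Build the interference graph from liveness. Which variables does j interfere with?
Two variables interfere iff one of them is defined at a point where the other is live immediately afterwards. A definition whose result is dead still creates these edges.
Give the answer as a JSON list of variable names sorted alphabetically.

Per-block:
  b0: {b,j,n} / ∅
  b1: {b} / {n}
  b2: {n} / {j,n}
  b3: {b,t,w} / ∅
  b4: {j} / ∅
  b5: {n} / ∅

Liveness:
  b0 li=∅ lo={j,n}
  b1 li={j,n} lo={j,n}
  b2 li={j,n} lo=∅
  b3 li=∅ lo=∅
  b4 li=∅ lo=∅
  b5 li=∅ lo=∅

Conflict graph:
  b — {j,n,t,w}
  j — {b,n}
  n — {b,j}
  t — {b,w}
  w — {b,t}

N(j) = ["b", "n"]

Answer: ["b", "n"]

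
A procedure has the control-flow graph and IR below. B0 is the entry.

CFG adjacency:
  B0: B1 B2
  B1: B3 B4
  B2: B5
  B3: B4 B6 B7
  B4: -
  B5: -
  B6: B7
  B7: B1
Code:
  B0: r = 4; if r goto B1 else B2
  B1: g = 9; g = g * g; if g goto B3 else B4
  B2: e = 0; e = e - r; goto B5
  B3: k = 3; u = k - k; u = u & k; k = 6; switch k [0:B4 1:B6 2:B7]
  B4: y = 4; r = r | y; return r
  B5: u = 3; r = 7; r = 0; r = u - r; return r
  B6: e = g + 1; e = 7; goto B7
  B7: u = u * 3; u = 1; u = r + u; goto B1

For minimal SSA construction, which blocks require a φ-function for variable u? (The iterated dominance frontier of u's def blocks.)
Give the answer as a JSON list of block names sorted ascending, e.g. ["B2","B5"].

Answer: ["B1", "B4"]

Analysis:
idom tree: B1←B0 B2←B0 B3←B1 B4←B1 B5←B2 B6←B3 B7←B3
Dom∩ at merges:
  B1: preds {B0,B7}: {B0} ∩ {B0,B1,B3,B7} = {B0}; idom=B0
  B4: preds {B1,B3}: {B0,B1} ∩ {B0,B1,B3} = {B0,B1}; idom=B1
  B7: preds {B3,B6}: {B0,B1,B3} ∩ {B0,B1,B3,B6} = {B0,B1,B3}; idom=B3

Frontier:
  join B1 pred B0: · stop@B0
  join B1 pred B7: B7→B3→B1 stop@B0
  join B4 pred B1: · stop@B1
  join B4 pred B3: B3 stop@B1
  join B7 pred B3: · stop@B3
  join B7 pred B6: B6 stop@B3
  B0 → ∅
  B1 → {B1}
  B2 → ∅
  B3 → {B1,B4}
  B4 → ∅
  B5 → ∅
  B6 → {B7}
  B7 → {B1}

φ for u: defs {B3,B5,B7}
  DF⁺ = {B1,B4}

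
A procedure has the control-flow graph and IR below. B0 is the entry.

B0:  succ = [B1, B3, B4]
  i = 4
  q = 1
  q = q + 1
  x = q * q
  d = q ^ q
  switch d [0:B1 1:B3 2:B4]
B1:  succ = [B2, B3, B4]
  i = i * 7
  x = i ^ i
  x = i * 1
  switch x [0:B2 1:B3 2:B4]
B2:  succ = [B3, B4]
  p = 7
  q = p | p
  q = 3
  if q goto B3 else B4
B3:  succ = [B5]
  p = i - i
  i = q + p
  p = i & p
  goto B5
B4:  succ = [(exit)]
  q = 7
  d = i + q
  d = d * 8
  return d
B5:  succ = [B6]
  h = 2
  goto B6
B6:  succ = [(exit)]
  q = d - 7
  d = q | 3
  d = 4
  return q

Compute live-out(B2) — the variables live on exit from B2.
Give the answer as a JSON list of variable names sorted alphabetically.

def/use:
  B0: def={d,i,q,x} ue=∅
  B1: def={i,x} ue={i}
  B2: def={p,q} ue=∅
  B3: def={i,p} ue={i,q}
  B4: def={d,q} ue={i}
  B5: def={h} ue=∅
  B6: def={d,q} ue={d}

Live sets:
  B0 li=∅ lo={d,i,q}
  B1 li={d,i,q} lo={d,i,q}
  B2 li={d,i} lo={d,i,q}
  B3 li={d,i,q} lo={d}
  B4 li={i} lo=∅
  B5 li={d} lo={d}
  B6 li={d} lo=∅

live-out(B2) = ["d", "i", "q"]

Answer: ["d", "i", "q"]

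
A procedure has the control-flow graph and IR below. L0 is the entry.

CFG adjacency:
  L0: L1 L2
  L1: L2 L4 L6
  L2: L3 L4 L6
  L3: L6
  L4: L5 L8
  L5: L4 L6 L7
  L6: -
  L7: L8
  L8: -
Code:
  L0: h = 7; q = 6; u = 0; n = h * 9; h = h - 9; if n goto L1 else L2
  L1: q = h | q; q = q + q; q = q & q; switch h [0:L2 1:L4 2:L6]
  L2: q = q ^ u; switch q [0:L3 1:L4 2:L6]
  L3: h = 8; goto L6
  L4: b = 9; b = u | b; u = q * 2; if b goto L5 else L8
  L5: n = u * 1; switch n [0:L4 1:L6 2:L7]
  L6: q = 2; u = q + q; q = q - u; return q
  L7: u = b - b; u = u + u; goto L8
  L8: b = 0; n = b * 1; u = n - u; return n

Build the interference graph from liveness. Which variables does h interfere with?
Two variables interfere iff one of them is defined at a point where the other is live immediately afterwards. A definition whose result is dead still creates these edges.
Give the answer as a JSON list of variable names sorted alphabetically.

Answer: ["n", "q", "u"]

Derivation:
Block summaries:
  L0: {h,n,q,u} / ∅
  L1: {q} / {h,q}
  L2: {q} / {q,u}
  L3: {h} / ∅
  L4: {b,u} / {q,u}
  L5: {n} / {u}
  L6: {q,u} / ∅
  L7: {u} / {b}
  L8: {b,n,u} / {u}

Live sets:
  L0 li=∅ lo={h,q,u}
  L1 li={h,q,u} lo={q,u}
  L2 li={q,u} lo={q,u}
  L3 li=∅ lo=∅
  L4 li={q,u} lo={b,q,u}
  L5 li={b,q,u} lo={b,q,u}
  L6 li=∅ lo=∅
  L7 li={b} lo={u}
  L8 li={u} lo=∅

Interference:
  b↔{n,q,u}
  h↔{n,q,u}
  n↔{b,h,q,u}
  q↔{b,h,n,u}
  u↔{b,h,n,q}

N(h) = ["n", "q", "u"]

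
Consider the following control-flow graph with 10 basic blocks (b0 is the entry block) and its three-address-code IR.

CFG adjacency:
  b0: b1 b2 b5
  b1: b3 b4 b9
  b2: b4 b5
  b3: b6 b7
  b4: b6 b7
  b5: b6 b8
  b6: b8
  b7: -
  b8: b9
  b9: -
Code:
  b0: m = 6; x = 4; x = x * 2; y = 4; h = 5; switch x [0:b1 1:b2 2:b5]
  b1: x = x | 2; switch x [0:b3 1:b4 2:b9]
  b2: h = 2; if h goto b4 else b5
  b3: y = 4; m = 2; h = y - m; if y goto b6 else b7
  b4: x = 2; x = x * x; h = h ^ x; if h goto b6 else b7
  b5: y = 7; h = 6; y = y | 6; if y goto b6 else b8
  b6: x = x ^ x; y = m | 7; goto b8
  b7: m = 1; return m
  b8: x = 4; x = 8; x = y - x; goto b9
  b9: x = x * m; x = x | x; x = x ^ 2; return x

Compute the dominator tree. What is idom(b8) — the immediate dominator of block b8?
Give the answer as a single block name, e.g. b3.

idom tree: b1←b0 b2←b0 b3←b1 b4←b0 b5←b0 b6←b0 b7←b0 b8←b0 b9←b0
Dom∩ at merges:
  b4: preds {b1,b2}: {b0,b1} ∩ {b0,b2} = {b0}; idom=b0
  b5: preds {b0,b2}: {b0} ∩ {b0,b2} = {b0}; idom=b0
  b6: preds {b3,b4,b5}: {b0,b1,b3} ∩ {b0,b4} ∩ {b0,b5} = {b0}; idom=b0
  b7: preds {b3,b4}: {b0,b1,b3} ∩ {b0,b4} = {b0}; idom=b0
  b8: preds {b5,b6}: {b0,b5} ∩ {b0,b6} = {b0}; idom=b0
  b9: preds {b1,b8}: {b0,b1} ∩ {b0,b8} = {b0}; idom=b0

idom(b8) = b0

Answer: b0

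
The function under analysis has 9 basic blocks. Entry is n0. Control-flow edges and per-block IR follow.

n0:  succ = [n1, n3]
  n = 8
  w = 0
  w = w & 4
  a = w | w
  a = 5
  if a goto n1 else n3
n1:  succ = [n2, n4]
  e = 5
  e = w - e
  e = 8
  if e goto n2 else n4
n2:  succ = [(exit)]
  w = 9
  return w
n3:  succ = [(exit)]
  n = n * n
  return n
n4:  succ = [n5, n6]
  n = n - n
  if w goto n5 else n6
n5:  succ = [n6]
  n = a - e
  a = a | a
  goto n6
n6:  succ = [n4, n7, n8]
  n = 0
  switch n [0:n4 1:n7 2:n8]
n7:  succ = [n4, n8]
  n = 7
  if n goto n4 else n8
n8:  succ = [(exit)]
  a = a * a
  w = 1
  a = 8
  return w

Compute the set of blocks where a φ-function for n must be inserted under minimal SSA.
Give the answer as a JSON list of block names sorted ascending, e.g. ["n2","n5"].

idom tree: n1←n0 n2←n1 n3←n0 n4←n1 n5←n4 n6←n4 n7←n6 n8←n6
Dom at joins:
  n4: preds {n1,n6,n7}: {n0,n1} ∩ {n0,n1,n4,n6} ∩ {n0,n1,n4,n6,n7} = {n0,n1}; idom=n1
  n6: preds {n4,n5}: {n0,n1,n4} ∩ {n0,n1,n4,n5} = {n0,n1,n4}; idom=n4
  n8: preds {n6,n7}: {n0,n1,n4,n6} ∩ {n0,n1,n4,n6,n7} = {n0,n1,n4,n6}; idom=n6

Frontier:
  join n4 pred n1: · stop@n1
  join n4 pred n6: n6→n4 stop@n1
  join n4 pred n7: n7→n6→n4 stop@n1
  join n6 pred n4: · stop@n4
  join n6 pred n5: n5 stop@n4
  join n8 pred n6: · stop@n6
  join n8 pred n7: n7 stop@n6
  n0 → ∅
  n1 → ∅
  n2 → ∅
  n3 → ∅
  n4 → {n4}
  n5 → {n6}
  n6 → {n4}
  n7 → {n4,n8}
  n8 → ∅

φ for n: defs {n0,n3,n4,n5,n6,n7}
  DF⁺ = {n4,n6,n8}

Answer: ["n4", "n6", "n8"]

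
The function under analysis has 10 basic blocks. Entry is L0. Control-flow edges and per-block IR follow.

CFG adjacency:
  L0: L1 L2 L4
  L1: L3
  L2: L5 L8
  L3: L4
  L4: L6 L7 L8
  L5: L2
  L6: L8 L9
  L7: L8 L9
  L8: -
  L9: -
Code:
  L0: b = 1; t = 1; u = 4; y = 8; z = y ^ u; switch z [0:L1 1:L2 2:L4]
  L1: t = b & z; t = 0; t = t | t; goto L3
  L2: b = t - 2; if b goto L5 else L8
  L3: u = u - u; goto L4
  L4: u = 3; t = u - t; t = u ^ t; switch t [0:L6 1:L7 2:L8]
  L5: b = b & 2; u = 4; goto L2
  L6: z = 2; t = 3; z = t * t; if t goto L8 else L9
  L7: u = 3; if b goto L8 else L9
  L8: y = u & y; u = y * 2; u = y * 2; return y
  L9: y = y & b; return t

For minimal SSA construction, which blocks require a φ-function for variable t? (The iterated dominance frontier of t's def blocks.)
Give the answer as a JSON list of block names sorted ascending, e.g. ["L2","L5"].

idom tree: L1←L0 L2←L0 L3←L1 L4←L0 L5←L2 L6←L4 L7←L4 L8←L0 L9←L4
Dom at joins:
  L2: preds {L0,L5}: {L0} ∩ {L0,L2,L5} = {L0}; idom=L0
  L4: preds {L0,L3}: {L0} ∩ {L0,L1,L3} = {L0}; idom=L0
  L8: preds {L2,L4,L6,L7}: {L0,L2} ∩ {L0,L4} ∩ {L0,L4,L6} ∩ {L0,L4,L7} = {L0}; idom=L0
  L9: preds {L6,L7}: {L0,L4,L6} ∩ {L0,L4,L7} = {L0,L4}; idom=L4

DF walk-up:
  join L2 pred L0: · stop@L0
  join L2 pred L5: L5→L2 stop@L0
  join L4 pred L0: · stop@L0
  join L4 pred L3: L3→L1 stop@L0
  join L8 pred L2: L2 stop@L0
  join L8 pred L4: L4 stop@L0
  join L8 pred L6: L6→L4 stop@L0
  join L8 pred L7: L7→L4 stop@L0
  join L9 pred L6: L6 stop@L4
  join L9 pred L7: L7 stop@L4
  L0: DF=∅
  L1: DF={L4}
  L2: DF={L2,L8}
  L3: DF={L4}
  L4: DF={L8}
  L5: DF={L2}
  L6: DF={L8,L9}
  L7: DF={L8,L9}
  L8: DF=∅
  L9: DF=∅

φ for t: defs {L0,L1,L4,L6}
  DF⁺ = {L4,L8,L9}

Answer: ["L4", "L8", "L9"]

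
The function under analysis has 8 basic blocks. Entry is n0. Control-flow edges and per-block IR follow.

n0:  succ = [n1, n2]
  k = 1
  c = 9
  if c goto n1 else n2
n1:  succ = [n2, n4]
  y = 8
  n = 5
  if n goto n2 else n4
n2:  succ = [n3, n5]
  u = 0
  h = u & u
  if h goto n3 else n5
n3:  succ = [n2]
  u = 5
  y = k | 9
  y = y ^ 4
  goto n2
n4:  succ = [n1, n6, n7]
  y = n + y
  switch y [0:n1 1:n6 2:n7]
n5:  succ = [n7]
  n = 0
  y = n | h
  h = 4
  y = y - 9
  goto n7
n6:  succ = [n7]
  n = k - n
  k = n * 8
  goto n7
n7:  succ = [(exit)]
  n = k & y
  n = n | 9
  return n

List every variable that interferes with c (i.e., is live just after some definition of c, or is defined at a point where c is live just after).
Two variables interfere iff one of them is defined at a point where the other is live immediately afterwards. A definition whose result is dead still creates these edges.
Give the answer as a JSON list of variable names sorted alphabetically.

Block summaries:
  n0: def={c,k} ue=∅
  n1: def={n,y} ue=∅
  n2: def={h,u} ue=∅
  n3: def={u,y} ue={k}
  n4: def={y} ue={n,y}
  n5: def={h,n,y} ue={h}
  n6: def={k,n} ue={k,n}
  n7: def={n} ue={k,y}

Backward fixpoint:
  live n0: ∅→{k}
  live n1: {k}→{k,n,y}
  live n2: {k}→{h,k}
  live n3: {k}→{k}
  live n4: {k,n,y}→{k,n,y}
  live n5: {h,k}→{k,y}
  live n6: {k,n,y}→{k,y}
  live n7: {k,y}→∅

Conflict graph:
  c↔{k}
  h↔{k,n,y}
  k↔{c,h,n,u,y}
  n↔{h,k,y}
  u↔{k}
  y↔{h,k,n}

N(c) = ["k"]

Answer: ["k"]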